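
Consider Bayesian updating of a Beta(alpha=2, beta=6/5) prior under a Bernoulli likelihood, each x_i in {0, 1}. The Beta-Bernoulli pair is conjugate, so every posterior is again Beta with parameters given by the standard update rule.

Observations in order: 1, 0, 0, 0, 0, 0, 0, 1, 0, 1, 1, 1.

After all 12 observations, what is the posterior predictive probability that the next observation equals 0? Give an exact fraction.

obs 1: x=1 → posterior Beta(3, 6/5)
obs 2: x=0 → posterior Beta(3, 11/5)
obs 3: x=0 → posterior Beta(3, 16/5)
obs 4: x=0 → posterior Beta(3, 21/5)
obs 5: x=0 → posterior Beta(3, 26/5)
obs 6: x=0 → posterior Beta(3, 31/5)
obs 7: x=0 → posterior Beta(3, 36/5)
obs 8: x=1 → posterior Beta(4, 36/5)
obs 9: x=0 → posterior Beta(4, 41/5)
obs 10: x=1 → posterior Beta(5, 41/5)
obs 11: x=1 → posterior Beta(6, 41/5)
obs 12: x=1 → posterior Beta(7, 41/5)

41/76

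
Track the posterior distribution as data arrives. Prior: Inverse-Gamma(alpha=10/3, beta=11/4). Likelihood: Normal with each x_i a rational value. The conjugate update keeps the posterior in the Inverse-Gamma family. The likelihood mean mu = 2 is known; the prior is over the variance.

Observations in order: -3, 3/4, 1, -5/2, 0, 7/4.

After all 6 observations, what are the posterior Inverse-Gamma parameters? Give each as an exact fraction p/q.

alpha=19/3, beta=459/16

obs 1: x=-3 → posterior Inverse-Gamma(23/6, 61/4)
obs 2: x=3/4 → posterior Inverse-Gamma(13/3, 513/32)
obs 3: x=1 → posterior Inverse-Gamma(29/6, 529/32)
obs 4: x=-5/2 → posterior Inverse-Gamma(16/3, 853/32)
obs 5: x=0 → posterior Inverse-Gamma(35/6, 917/32)
obs 6: x=7/4 → posterior Inverse-Gamma(19/3, 459/16)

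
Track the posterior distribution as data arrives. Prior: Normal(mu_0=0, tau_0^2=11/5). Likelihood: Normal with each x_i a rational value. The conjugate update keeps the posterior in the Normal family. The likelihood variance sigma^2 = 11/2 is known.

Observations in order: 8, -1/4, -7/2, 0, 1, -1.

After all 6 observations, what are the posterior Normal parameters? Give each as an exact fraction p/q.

mu_0=1/2, tau_0^2=11/17

obs 1: x=8 → posterior Normal(16/7, 11/7)
obs 2: x=-1/4 → posterior Normal(31/18, 11/9)
obs 3: x=-7/2 → posterior Normal(17/22, 1)
obs 4: x=0 → posterior Normal(17/26, 11/13)
obs 5: x=1 → posterior Normal(7/10, 11/15)
obs 6: x=-1 → posterior Normal(1/2, 11/17)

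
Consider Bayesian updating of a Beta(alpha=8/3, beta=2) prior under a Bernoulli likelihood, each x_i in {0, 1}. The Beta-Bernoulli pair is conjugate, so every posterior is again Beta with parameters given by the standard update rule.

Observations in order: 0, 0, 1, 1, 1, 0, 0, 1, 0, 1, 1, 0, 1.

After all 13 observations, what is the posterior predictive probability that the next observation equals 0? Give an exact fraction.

obs 1: x=0 → posterior Beta(8/3, 3)
obs 2: x=0 → posterior Beta(8/3, 4)
obs 3: x=1 → posterior Beta(11/3, 4)
obs 4: x=1 → posterior Beta(14/3, 4)
obs 5: x=1 → posterior Beta(17/3, 4)
obs 6: x=0 → posterior Beta(17/3, 5)
obs 7: x=0 → posterior Beta(17/3, 6)
obs 8: x=1 → posterior Beta(20/3, 6)
obs 9: x=0 → posterior Beta(20/3, 7)
obs 10: x=1 → posterior Beta(23/3, 7)
obs 11: x=1 → posterior Beta(26/3, 7)
obs 12: x=0 → posterior Beta(26/3, 8)
obs 13: x=1 → posterior Beta(29/3, 8)

24/53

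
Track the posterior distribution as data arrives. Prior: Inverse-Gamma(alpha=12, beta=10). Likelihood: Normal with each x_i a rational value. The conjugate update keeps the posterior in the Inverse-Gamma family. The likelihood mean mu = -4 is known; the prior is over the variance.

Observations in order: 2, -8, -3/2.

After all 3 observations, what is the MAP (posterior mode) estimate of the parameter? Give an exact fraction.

obs 1: x=2 → posterior Inverse-Gamma(25/2, 28)
obs 2: x=-8 → posterior Inverse-Gamma(13, 36)
obs 3: x=-3/2 → posterior Inverse-Gamma(27/2, 313/8)

313/116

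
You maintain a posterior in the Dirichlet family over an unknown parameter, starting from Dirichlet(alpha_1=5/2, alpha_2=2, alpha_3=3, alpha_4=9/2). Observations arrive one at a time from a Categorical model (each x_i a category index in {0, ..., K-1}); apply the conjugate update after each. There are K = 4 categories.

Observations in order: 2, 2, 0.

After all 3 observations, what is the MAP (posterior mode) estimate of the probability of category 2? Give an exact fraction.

4/11

obs 1: x=2 → posterior Dirichlet(5/2, 2, 4, 9/2)
obs 2: x=2 → posterior Dirichlet(5/2, 2, 5, 9/2)
obs 3: x=0 → posterior Dirichlet(7/2, 2, 5, 9/2)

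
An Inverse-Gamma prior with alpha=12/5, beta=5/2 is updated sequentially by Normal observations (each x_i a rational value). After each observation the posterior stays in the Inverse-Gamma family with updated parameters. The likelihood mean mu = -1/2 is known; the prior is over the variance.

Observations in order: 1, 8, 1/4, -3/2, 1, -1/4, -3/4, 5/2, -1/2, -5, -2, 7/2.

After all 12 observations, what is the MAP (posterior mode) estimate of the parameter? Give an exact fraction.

obs 1: x=1 → posterior Inverse-Gamma(29/10, 29/8)
obs 2: x=8 → posterior Inverse-Gamma(17/5, 159/4)
obs 3: x=1/4 → posterior Inverse-Gamma(39/10, 1281/32)
obs 4: x=-3/2 → posterior Inverse-Gamma(22/5, 1297/32)
obs 5: x=1 → posterior Inverse-Gamma(49/10, 1333/32)
obs 6: x=-1/4 → posterior Inverse-Gamma(27/5, 667/16)
obs 7: x=-3/4 → posterior Inverse-Gamma(59/10, 1335/32)
obs 8: x=5/2 → posterior Inverse-Gamma(32/5, 1479/32)
obs 9: x=-1/2 → posterior Inverse-Gamma(69/10, 1479/32)
obs 10: x=-5 → posterior Inverse-Gamma(37/5, 1803/32)
obs 11: x=-2 → posterior Inverse-Gamma(79/10, 1839/32)
obs 12: x=7/2 → posterior Inverse-Gamma(42/5, 2095/32)

10475/1504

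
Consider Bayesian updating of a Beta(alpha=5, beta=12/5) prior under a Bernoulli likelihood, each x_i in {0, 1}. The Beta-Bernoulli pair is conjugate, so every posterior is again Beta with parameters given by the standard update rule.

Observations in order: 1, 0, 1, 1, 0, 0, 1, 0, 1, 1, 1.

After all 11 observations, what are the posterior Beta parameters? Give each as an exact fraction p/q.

obs 1: x=1 → posterior Beta(6, 12/5)
obs 2: x=0 → posterior Beta(6, 17/5)
obs 3: x=1 → posterior Beta(7, 17/5)
obs 4: x=1 → posterior Beta(8, 17/5)
obs 5: x=0 → posterior Beta(8, 22/5)
obs 6: x=0 → posterior Beta(8, 27/5)
obs 7: x=1 → posterior Beta(9, 27/5)
obs 8: x=0 → posterior Beta(9, 32/5)
obs 9: x=1 → posterior Beta(10, 32/5)
obs 10: x=1 → posterior Beta(11, 32/5)
obs 11: x=1 → posterior Beta(12, 32/5)

alpha=12, beta=32/5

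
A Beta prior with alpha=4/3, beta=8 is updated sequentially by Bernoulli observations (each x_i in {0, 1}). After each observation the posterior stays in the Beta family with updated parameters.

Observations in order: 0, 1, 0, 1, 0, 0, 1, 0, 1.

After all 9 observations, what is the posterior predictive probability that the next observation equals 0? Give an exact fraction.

39/55

obs 1: x=0 → posterior Beta(4/3, 9)
obs 2: x=1 → posterior Beta(7/3, 9)
obs 3: x=0 → posterior Beta(7/3, 10)
obs 4: x=1 → posterior Beta(10/3, 10)
obs 5: x=0 → posterior Beta(10/3, 11)
obs 6: x=0 → posterior Beta(10/3, 12)
obs 7: x=1 → posterior Beta(13/3, 12)
obs 8: x=0 → posterior Beta(13/3, 13)
obs 9: x=1 → posterior Beta(16/3, 13)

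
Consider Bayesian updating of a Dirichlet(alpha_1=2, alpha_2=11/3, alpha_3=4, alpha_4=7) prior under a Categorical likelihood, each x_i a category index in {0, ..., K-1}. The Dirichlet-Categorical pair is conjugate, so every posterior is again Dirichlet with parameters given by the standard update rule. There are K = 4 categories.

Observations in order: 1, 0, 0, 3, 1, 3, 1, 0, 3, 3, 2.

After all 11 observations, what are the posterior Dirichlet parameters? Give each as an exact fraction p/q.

alpha_1=5, alpha_2=20/3, alpha_3=5, alpha_4=11

obs 1: x=1 → posterior Dirichlet(2, 14/3, 4, 7)
obs 2: x=0 → posterior Dirichlet(3, 14/3, 4, 7)
obs 3: x=0 → posterior Dirichlet(4, 14/3, 4, 7)
obs 4: x=3 → posterior Dirichlet(4, 14/3, 4, 8)
obs 5: x=1 → posterior Dirichlet(4, 17/3, 4, 8)
obs 6: x=3 → posterior Dirichlet(4, 17/3, 4, 9)
obs 7: x=1 → posterior Dirichlet(4, 20/3, 4, 9)
obs 8: x=0 → posterior Dirichlet(5, 20/3, 4, 9)
obs 9: x=3 → posterior Dirichlet(5, 20/3, 4, 10)
obs 10: x=3 → posterior Dirichlet(5, 20/3, 4, 11)
obs 11: x=2 → posterior Dirichlet(5, 20/3, 5, 11)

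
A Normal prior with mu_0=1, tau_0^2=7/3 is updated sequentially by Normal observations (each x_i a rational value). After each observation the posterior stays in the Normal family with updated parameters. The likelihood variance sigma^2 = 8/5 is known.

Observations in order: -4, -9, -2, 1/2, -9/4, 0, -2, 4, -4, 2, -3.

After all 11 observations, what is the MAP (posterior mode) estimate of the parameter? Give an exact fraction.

-2669/1636

obs 1: x=-4 → posterior Normal(-116/59, 56/59)
obs 2: x=-9 → posterior Normal(-431/94, 28/47)
obs 3: x=-2 → posterior Normal(-167/43, 56/129)
obs 4: x=1/2 → posterior Normal(-967/328, 14/41)
obs 5: x=-9/4 → posterior Normal(-2249/796, 56/199)
obs 6: x=0 → posterior Normal(-173/72, 28/117)
obs 7: x=-2 → posterior Normal(-2529/1076, 56/269)
obs 8: x=4 → posterior Normal(-1969/1216, 7/38)
obs 9: x=-4 → posterior Normal(-843/452, 56/339)
obs 10: x=2 → posterior Normal(-2249/1496, 28/187)
obs 11: x=-3 → posterior Normal(-2669/1636, 56/409)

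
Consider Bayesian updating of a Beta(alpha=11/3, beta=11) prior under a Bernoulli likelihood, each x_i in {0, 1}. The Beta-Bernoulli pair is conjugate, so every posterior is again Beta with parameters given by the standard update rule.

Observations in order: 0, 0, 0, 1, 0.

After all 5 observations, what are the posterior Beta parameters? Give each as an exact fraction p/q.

alpha=14/3, beta=15

obs 1: x=0 → posterior Beta(11/3, 12)
obs 2: x=0 → posterior Beta(11/3, 13)
obs 3: x=0 → posterior Beta(11/3, 14)
obs 4: x=1 → posterior Beta(14/3, 14)
obs 5: x=0 → posterior Beta(14/3, 15)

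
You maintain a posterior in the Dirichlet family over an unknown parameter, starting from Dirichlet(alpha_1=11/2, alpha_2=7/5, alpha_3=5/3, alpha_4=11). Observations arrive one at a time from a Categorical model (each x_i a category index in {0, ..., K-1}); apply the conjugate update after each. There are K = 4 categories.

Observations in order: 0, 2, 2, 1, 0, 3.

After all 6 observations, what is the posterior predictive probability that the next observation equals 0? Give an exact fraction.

obs 1: x=0 → posterior Dirichlet(13/2, 7/5, 5/3, 11)
obs 2: x=2 → posterior Dirichlet(13/2, 7/5, 8/3, 11)
obs 3: x=2 → posterior Dirichlet(13/2, 7/5, 11/3, 11)
obs 4: x=1 → posterior Dirichlet(13/2, 12/5, 11/3, 11)
obs 5: x=0 → posterior Dirichlet(15/2, 12/5, 11/3, 11)
obs 6: x=3 → posterior Dirichlet(15/2, 12/5, 11/3, 12)

225/767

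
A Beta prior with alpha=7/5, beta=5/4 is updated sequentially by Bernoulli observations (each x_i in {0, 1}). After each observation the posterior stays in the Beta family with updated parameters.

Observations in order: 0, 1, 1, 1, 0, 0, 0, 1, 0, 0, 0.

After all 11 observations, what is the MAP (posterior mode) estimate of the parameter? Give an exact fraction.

obs 1: x=0 → posterior Beta(7/5, 9/4)
obs 2: x=1 → posterior Beta(12/5, 9/4)
obs 3: x=1 → posterior Beta(17/5, 9/4)
obs 4: x=1 → posterior Beta(22/5, 9/4)
obs 5: x=0 → posterior Beta(22/5, 13/4)
obs 6: x=0 → posterior Beta(22/5, 17/4)
obs 7: x=0 → posterior Beta(22/5, 21/4)
obs 8: x=1 → posterior Beta(27/5, 21/4)
obs 9: x=0 → posterior Beta(27/5, 25/4)
obs 10: x=0 → posterior Beta(27/5, 29/4)
obs 11: x=0 → posterior Beta(27/5, 33/4)

88/233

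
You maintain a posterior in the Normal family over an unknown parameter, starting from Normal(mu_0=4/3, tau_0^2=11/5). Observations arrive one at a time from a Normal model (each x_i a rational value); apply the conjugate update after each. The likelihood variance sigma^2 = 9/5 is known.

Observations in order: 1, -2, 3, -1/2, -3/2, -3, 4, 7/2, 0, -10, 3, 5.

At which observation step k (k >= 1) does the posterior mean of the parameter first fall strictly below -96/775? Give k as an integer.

k = 6

obs 1: x=1 → posterior Normal(23/20, 99/100)
obs 2: x=-2 → posterior Normal(1/31, 99/155)
obs 3: x=3 → posterior Normal(17/21, 33/70)
obs 4: x=-1/2 → posterior Normal(57/106, 99/265)
obs 5: x=-3/2 → posterior Normal(3/16, 99/320)
obs 6: x=-3 → posterior Normal(-7/25, 33/125)
obs 7: x=4 → posterior Normal(23/86, 99/430)
obs 8: x=7/2 → posterior Normal(123/194, 99/485)
obs 9: x=0 → posterior Normal(41/72, 11/60)
obs 10: x=-10 → posterior Normal(-97/238, 99/595)
obs 11: x=3 → posterior Normal(-31/260, 99/650)
obs 12: x=5 → posterior Normal(79/282, 33/235)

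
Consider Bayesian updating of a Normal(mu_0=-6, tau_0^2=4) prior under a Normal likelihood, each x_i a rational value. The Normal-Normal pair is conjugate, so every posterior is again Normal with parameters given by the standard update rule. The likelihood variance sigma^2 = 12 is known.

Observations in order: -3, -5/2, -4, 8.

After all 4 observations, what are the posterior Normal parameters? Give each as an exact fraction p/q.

obs 1: x=-3 → posterior Normal(-21/4, 3)
obs 2: x=-5/2 → posterior Normal(-47/10, 12/5)
obs 3: x=-4 → posterior Normal(-55/12, 2)
obs 4: x=8 → posterior Normal(-39/14, 12/7)

mu_0=-39/14, tau_0^2=12/7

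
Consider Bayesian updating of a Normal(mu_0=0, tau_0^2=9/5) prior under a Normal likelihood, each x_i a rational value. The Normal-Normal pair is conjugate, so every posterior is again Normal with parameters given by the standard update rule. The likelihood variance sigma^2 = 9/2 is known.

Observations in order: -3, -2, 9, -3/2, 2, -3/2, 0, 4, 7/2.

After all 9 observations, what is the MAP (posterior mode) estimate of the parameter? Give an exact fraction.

obs 1: x=-3 → posterior Normal(-6/7, 9/7)
obs 2: x=-2 → posterior Normal(-10/9, 1)
obs 3: x=9 → posterior Normal(8/11, 9/11)
obs 4: x=-3/2 → posterior Normal(5/13, 9/13)
obs 5: x=2 → posterior Normal(3/5, 3/5)
obs 6: x=-3/2 → posterior Normal(6/17, 9/17)
obs 7: x=0 → posterior Normal(6/19, 9/19)
obs 8: x=4 → posterior Normal(2/3, 3/7)
obs 9: x=7/2 → posterior Normal(21/23, 9/23)

21/23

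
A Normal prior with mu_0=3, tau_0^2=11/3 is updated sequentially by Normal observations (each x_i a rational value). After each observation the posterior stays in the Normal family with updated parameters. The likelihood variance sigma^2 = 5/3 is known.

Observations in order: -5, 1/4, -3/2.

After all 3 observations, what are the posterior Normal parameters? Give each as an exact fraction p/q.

mu_0=-215/152, tau_0^2=55/114

obs 1: x=-5 → posterior Normal(-5/2, 55/48)
obs 2: x=1/4 → posterior Normal(-149/108, 55/81)
obs 3: x=-3/2 → posterior Normal(-215/152, 55/114)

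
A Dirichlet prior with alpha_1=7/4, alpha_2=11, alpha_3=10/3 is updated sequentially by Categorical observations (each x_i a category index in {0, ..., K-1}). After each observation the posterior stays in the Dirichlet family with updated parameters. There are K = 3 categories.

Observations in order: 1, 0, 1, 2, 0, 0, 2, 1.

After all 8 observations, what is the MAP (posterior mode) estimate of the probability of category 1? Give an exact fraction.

obs 1: x=1 → posterior Dirichlet(7/4, 12, 10/3)
obs 2: x=0 → posterior Dirichlet(11/4, 12, 10/3)
obs 3: x=1 → posterior Dirichlet(11/4, 13, 10/3)
obs 4: x=2 → posterior Dirichlet(11/4, 13, 13/3)
obs 5: x=0 → posterior Dirichlet(15/4, 13, 13/3)
obs 6: x=0 → posterior Dirichlet(19/4, 13, 13/3)
obs 7: x=2 → posterior Dirichlet(19/4, 13, 16/3)
obs 8: x=1 → posterior Dirichlet(19/4, 14, 16/3)

156/253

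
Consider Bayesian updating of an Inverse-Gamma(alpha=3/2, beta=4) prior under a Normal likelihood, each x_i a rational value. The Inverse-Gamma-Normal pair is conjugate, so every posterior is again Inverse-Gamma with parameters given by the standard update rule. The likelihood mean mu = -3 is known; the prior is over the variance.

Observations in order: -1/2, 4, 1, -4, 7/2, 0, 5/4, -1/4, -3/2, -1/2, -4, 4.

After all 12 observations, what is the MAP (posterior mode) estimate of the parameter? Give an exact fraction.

obs 1: x=-1/2 → posterior Inverse-Gamma(2, 57/8)
obs 2: x=4 → posterior Inverse-Gamma(5/2, 253/8)
obs 3: x=1 → posterior Inverse-Gamma(3, 317/8)
obs 4: x=-4 → posterior Inverse-Gamma(7/2, 321/8)
obs 5: x=7/2 → posterior Inverse-Gamma(4, 245/4)
obs 6: x=0 → posterior Inverse-Gamma(9/2, 263/4)
obs 7: x=5/4 → posterior Inverse-Gamma(5, 2393/32)
obs 8: x=-1/4 → posterior Inverse-Gamma(11/2, 1257/16)
obs 9: x=-3/2 → posterior Inverse-Gamma(6, 1275/16)
obs 10: x=-1/2 → posterior Inverse-Gamma(13/2, 1325/16)
obs 11: x=-4 → posterior Inverse-Gamma(7, 1333/16)
obs 12: x=4 → posterior Inverse-Gamma(15/2, 1725/16)

1725/136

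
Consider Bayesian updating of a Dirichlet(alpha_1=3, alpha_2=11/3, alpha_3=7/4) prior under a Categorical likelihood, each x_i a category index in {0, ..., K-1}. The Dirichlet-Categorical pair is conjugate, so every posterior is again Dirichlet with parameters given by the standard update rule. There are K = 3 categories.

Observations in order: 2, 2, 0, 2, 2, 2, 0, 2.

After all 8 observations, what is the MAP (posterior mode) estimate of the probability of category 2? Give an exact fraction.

81/161

obs 1: x=2 → posterior Dirichlet(3, 11/3, 11/4)
obs 2: x=2 → posterior Dirichlet(3, 11/3, 15/4)
obs 3: x=0 → posterior Dirichlet(4, 11/3, 15/4)
obs 4: x=2 → posterior Dirichlet(4, 11/3, 19/4)
obs 5: x=2 → posterior Dirichlet(4, 11/3, 23/4)
obs 6: x=2 → posterior Dirichlet(4, 11/3, 27/4)
obs 7: x=0 → posterior Dirichlet(5, 11/3, 27/4)
obs 8: x=2 → posterior Dirichlet(5, 11/3, 31/4)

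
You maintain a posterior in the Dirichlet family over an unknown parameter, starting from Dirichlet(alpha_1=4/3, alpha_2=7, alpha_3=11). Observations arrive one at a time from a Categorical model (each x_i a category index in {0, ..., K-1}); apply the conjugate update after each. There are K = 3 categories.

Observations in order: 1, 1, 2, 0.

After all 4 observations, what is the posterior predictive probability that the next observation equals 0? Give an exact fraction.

obs 1: x=1 → posterior Dirichlet(4/3, 8, 11)
obs 2: x=1 → posterior Dirichlet(4/3, 9, 11)
obs 3: x=2 → posterior Dirichlet(4/3, 9, 12)
obs 4: x=0 → posterior Dirichlet(7/3, 9, 12)

1/10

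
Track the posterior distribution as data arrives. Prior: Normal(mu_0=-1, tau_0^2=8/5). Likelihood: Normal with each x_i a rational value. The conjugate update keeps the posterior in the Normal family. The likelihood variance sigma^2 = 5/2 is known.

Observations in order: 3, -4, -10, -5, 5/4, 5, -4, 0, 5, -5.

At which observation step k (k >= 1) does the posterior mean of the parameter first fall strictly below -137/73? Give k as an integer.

k = 3

obs 1: x=3 → posterior Normal(23/41, 40/41)
obs 2: x=-4 → posterior Normal(-41/57, 40/57)
obs 3: x=-10 → posterior Normal(-201/73, 40/73)
obs 4: x=-5 → posterior Normal(-281/89, 40/89)
obs 5: x=5/4 → posterior Normal(-87/35, 8/21)
obs 6: x=5 → posterior Normal(-181/121, 40/121)
obs 7: x=-4 → posterior Normal(-245/137, 40/137)
obs 8: x=0 → posterior Normal(-245/153, 40/153)
obs 9: x=5 → posterior Normal(-165/169, 40/169)
obs 10: x=-5 → posterior Normal(-49/37, 8/37)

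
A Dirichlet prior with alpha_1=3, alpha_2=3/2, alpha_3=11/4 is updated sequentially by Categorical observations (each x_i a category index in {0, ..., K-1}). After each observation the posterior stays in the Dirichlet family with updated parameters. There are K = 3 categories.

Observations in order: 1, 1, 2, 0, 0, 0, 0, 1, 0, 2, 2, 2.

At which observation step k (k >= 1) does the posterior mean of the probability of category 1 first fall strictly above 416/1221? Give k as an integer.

k = 2

obs 1: x=1 → posterior Dirichlet(3, 5/2, 11/4)
obs 2: x=1 → posterior Dirichlet(3, 7/2, 11/4)
obs 3: x=2 → posterior Dirichlet(3, 7/2, 15/4)
obs 4: x=0 → posterior Dirichlet(4, 7/2, 15/4)
obs 5: x=0 → posterior Dirichlet(5, 7/2, 15/4)
obs 6: x=0 → posterior Dirichlet(6, 7/2, 15/4)
obs 7: x=0 → posterior Dirichlet(7, 7/2, 15/4)
obs 8: x=1 → posterior Dirichlet(7, 9/2, 15/4)
obs 9: x=0 → posterior Dirichlet(8, 9/2, 15/4)
obs 10: x=2 → posterior Dirichlet(8, 9/2, 19/4)
obs 11: x=2 → posterior Dirichlet(8, 9/2, 23/4)
obs 12: x=2 → posterior Dirichlet(8, 9/2, 27/4)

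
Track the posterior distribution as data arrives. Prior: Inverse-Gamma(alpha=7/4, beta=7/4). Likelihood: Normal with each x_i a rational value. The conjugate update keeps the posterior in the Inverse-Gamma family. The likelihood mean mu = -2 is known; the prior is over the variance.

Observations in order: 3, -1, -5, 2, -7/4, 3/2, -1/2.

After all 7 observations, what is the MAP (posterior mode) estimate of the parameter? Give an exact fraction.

obs 1: x=3 → posterior Inverse-Gamma(9/4, 57/4)
obs 2: x=-1 → posterior Inverse-Gamma(11/4, 59/4)
obs 3: x=-5 → posterior Inverse-Gamma(13/4, 77/4)
obs 4: x=2 → posterior Inverse-Gamma(15/4, 109/4)
obs 5: x=-7/4 → posterior Inverse-Gamma(17/4, 873/32)
obs 6: x=3/2 → posterior Inverse-Gamma(19/4, 1069/32)
obs 7: x=-1/2 → posterior Inverse-Gamma(21/4, 1105/32)

221/40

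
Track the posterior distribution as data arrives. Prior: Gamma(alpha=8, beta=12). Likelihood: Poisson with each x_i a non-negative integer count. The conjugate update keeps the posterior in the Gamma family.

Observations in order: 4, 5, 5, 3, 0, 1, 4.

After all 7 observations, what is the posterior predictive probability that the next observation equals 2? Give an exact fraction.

obs 1: x=4 → posterior Gamma(12, 13)
obs 2: x=5 → posterior Gamma(17, 14)
obs 3: x=5 → posterior Gamma(22, 15)
obs 4: x=3 → posterior Gamma(25, 16)
obs 5: x=0 → posterior Gamma(25, 17)
obs 6: x=1 → posterior Gamma(26, 18)
obs 7: x=4 → posterior Gamma(30, 19)

21433395464439154999232385304751796286293/85899345920000000000000000000000000000000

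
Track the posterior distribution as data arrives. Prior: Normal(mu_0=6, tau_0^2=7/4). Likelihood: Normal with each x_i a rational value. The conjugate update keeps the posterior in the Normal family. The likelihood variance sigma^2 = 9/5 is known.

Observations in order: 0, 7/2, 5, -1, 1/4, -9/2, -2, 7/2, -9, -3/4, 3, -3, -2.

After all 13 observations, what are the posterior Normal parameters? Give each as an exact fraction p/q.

obs 1: x=0 → posterior Normal(216/71, 63/71)
obs 2: x=7/2 → posterior Normal(677/212, 63/106)
obs 3: x=5 → posterior Normal(1027/282, 21/47)
obs 4: x=-1 → posterior Normal(87/32, 63/176)
obs 5: x=1/4 → posterior Normal(1949/844, 63/211)
obs 6: x=-9/2 → posterior Normal(1319/984, 21/82)
obs 7: x=-2 → posterior Normal(1039/1124, 63/281)
obs 8: x=7/2 → posterior Normal(1529/1264, 63/316)
obs 9: x=-9 → posterior Normal(269/1404, 7/39)
obs 10: x=-3/4 → posterior Normal(41/386, 63/386)
obs 11: x=3 → posterior Normal(146/421, 63/421)
obs 12: x=-3 → posterior Normal(41/456, 21/152)
obs 13: x=-2 → posterior Normal(-29/491, 63/491)

mu_0=-29/491, tau_0^2=63/491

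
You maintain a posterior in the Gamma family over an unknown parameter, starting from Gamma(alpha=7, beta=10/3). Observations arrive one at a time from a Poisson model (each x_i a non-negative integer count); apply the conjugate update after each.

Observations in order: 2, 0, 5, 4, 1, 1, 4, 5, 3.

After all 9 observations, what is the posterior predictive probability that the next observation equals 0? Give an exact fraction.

obs 1: x=2 → posterior Gamma(9, 13/3)
obs 2: x=0 → posterior Gamma(9, 16/3)
obs 3: x=5 → posterior Gamma(14, 19/3)
obs 4: x=4 → posterior Gamma(18, 22/3)
obs 5: x=1 → posterior Gamma(19, 25/3)
obs 6: x=1 → posterior Gamma(20, 28/3)
obs 7: x=4 → posterior Gamma(24, 31/3)
obs 8: x=5 → posterior Gamma(29, 34/3)
obs 9: x=3 → posterior Gamma(32, 37/3)

152214200233450528559804138174517974884637692126081/1844674407370955161600000000000000000000000000000000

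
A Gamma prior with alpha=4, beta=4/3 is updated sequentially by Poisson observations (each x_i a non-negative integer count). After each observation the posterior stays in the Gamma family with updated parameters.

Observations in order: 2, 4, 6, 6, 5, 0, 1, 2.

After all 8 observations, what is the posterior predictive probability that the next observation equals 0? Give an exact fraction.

25986090120790645892257018950637850957185024/550618520345910837374536871905139185678862401

obs 1: x=2 → posterior Gamma(6, 7/3)
obs 2: x=4 → posterior Gamma(10, 10/3)
obs 3: x=6 → posterior Gamma(16, 13/3)
obs 4: x=6 → posterior Gamma(22, 16/3)
obs 5: x=5 → posterior Gamma(27, 19/3)
obs 6: x=0 → posterior Gamma(27, 22/3)
obs 7: x=1 → posterior Gamma(28, 25/3)
obs 8: x=2 → posterior Gamma(30, 28/3)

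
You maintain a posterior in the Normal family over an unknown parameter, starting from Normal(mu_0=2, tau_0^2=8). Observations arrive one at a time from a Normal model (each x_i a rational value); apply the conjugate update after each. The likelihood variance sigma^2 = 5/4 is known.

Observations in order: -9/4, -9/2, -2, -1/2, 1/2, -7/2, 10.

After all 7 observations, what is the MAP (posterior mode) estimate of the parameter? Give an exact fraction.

obs 1: x=-9/4 → posterior Normal(-62/37, 40/37)
obs 2: x=-9/2 → posterior Normal(-206/69, 40/69)
obs 3: x=-2 → posterior Normal(-270/101, 40/101)
obs 4: x=-1/2 → posterior Normal(-286/133, 40/133)
obs 5: x=1/2 → posterior Normal(-18/11, 8/33)
obs 6: x=-7/2 → posterior Normal(-382/197, 40/197)
obs 7: x=10 → posterior Normal(-62/229, 40/229)

-62/229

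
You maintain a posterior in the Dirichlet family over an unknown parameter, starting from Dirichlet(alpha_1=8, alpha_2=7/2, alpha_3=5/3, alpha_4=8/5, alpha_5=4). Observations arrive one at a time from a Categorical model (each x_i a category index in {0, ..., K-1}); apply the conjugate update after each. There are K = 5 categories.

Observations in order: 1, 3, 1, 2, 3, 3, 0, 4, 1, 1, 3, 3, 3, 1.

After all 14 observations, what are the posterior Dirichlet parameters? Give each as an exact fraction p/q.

alpha_1=9, alpha_2=17/2, alpha_3=8/3, alpha_4=38/5, alpha_5=5

obs 1: x=1 → posterior Dirichlet(8, 9/2, 5/3, 8/5, 4)
obs 2: x=3 → posterior Dirichlet(8, 9/2, 5/3, 13/5, 4)
obs 3: x=1 → posterior Dirichlet(8, 11/2, 5/3, 13/5, 4)
obs 4: x=2 → posterior Dirichlet(8, 11/2, 8/3, 13/5, 4)
obs 5: x=3 → posterior Dirichlet(8, 11/2, 8/3, 18/5, 4)
obs 6: x=3 → posterior Dirichlet(8, 11/2, 8/3, 23/5, 4)
obs 7: x=0 → posterior Dirichlet(9, 11/2, 8/3, 23/5, 4)
obs 8: x=4 → posterior Dirichlet(9, 11/2, 8/3, 23/5, 5)
obs 9: x=1 → posterior Dirichlet(9, 13/2, 8/3, 23/5, 5)
obs 10: x=1 → posterior Dirichlet(9, 15/2, 8/3, 23/5, 5)
obs 11: x=3 → posterior Dirichlet(9, 15/2, 8/3, 28/5, 5)
obs 12: x=3 → posterior Dirichlet(9, 15/2, 8/3, 33/5, 5)
obs 13: x=3 → posterior Dirichlet(9, 15/2, 8/3, 38/5, 5)
obs 14: x=1 → posterior Dirichlet(9, 17/2, 8/3, 38/5, 5)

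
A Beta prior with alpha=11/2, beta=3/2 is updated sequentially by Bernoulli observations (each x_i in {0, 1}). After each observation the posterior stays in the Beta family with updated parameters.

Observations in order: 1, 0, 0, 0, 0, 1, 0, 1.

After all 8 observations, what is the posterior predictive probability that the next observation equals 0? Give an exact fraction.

obs 1: x=1 → posterior Beta(13/2, 3/2)
obs 2: x=0 → posterior Beta(13/2, 5/2)
obs 3: x=0 → posterior Beta(13/2, 7/2)
obs 4: x=0 → posterior Beta(13/2, 9/2)
obs 5: x=0 → posterior Beta(13/2, 11/2)
obs 6: x=1 → posterior Beta(15/2, 11/2)
obs 7: x=0 → posterior Beta(15/2, 13/2)
obs 8: x=1 → posterior Beta(17/2, 13/2)

13/30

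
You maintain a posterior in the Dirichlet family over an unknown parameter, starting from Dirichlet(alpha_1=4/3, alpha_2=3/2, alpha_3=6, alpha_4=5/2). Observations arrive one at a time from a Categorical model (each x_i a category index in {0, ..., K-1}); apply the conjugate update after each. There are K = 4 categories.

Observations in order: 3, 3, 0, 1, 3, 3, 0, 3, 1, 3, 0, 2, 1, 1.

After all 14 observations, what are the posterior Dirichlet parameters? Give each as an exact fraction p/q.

obs 1: x=3 → posterior Dirichlet(4/3, 3/2, 6, 7/2)
obs 2: x=3 → posterior Dirichlet(4/3, 3/2, 6, 9/2)
obs 3: x=0 → posterior Dirichlet(7/3, 3/2, 6, 9/2)
obs 4: x=1 → posterior Dirichlet(7/3, 5/2, 6, 9/2)
obs 5: x=3 → posterior Dirichlet(7/3, 5/2, 6, 11/2)
obs 6: x=3 → posterior Dirichlet(7/3, 5/2, 6, 13/2)
obs 7: x=0 → posterior Dirichlet(10/3, 5/2, 6, 13/2)
obs 8: x=3 → posterior Dirichlet(10/3, 5/2, 6, 15/2)
obs 9: x=1 → posterior Dirichlet(10/3, 7/2, 6, 15/2)
obs 10: x=3 → posterior Dirichlet(10/3, 7/2, 6, 17/2)
obs 11: x=0 → posterior Dirichlet(13/3, 7/2, 6, 17/2)
obs 12: x=2 → posterior Dirichlet(13/3, 7/2, 7, 17/2)
obs 13: x=1 → posterior Dirichlet(13/3, 9/2, 7, 17/2)
obs 14: x=1 → posterior Dirichlet(13/3, 11/2, 7, 17/2)

alpha_1=13/3, alpha_2=11/2, alpha_3=7, alpha_4=17/2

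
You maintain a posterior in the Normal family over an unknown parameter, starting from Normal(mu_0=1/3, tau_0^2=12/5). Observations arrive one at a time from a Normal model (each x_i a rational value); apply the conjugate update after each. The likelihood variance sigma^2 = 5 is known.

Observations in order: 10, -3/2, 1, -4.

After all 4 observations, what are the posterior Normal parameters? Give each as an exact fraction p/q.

mu_0=223/219, tau_0^2=60/73

obs 1: x=10 → posterior Normal(385/111, 60/37)
obs 2: x=-3/2 → posterior Normal(331/147, 60/49)
obs 3: x=1 → posterior Normal(367/183, 60/61)
obs 4: x=-4 → posterior Normal(223/219, 60/73)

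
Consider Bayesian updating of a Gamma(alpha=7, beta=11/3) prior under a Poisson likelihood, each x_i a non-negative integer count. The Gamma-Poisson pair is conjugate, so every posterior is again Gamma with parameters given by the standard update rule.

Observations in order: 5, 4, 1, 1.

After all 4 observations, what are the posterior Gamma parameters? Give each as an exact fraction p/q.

obs 1: x=5 → posterior Gamma(12, 14/3)
obs 2: x=4 → posterior Gamma(16, 17/3)
obs 3: x=1 → posterior Gamma(17, 20/3)
obs 4: x=1 → posterior Gamma(18, 23/3)

alpha=18, beta=23/3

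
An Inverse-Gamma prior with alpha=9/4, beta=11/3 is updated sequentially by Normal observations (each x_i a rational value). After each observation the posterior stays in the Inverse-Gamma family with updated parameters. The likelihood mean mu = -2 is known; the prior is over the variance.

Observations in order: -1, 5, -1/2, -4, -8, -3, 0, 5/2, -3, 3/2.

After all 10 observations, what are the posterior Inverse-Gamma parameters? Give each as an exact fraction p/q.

obs 1: x=-1 → posterior Inverse-Gamma(11/4, 25/6)
obs 2: x=5 → posterior Inverse-Gamma(13/4, 86/3)
obs 3: x=-1/2 → posterior Inverse-Gamma(15/4, 715/24)
obs 4: x=-4 → posterior Inverse-Gamma(17/4, 763/24)
obs 5: x=-8 → posterior Inverse-Gamma(19/4, 1195/24)
obs 6: x=-3 → posterior Inverse-Gamma(21/4, 1207/24)
obs 7: x=0 → posterior Inverse-Gamma(23/4, 1255/24)
obs 8: x=5/2 → posterior Inverse-Gamma(25/4, 749/12)
obs 9: x=-3 → posterior Inverse-Gamma(27/4, 755/12)
obs 10: x=3/2 → posterior Inverse-Gamma(29/4, 1657/24)

alpha=29/4, beta=1657/24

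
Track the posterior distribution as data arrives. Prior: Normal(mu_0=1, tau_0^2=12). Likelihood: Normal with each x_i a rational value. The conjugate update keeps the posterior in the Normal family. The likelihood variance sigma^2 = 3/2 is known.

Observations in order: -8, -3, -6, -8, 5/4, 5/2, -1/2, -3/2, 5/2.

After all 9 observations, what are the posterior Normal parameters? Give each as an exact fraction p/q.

obs 1: x=-8 → posterior Normal(-7, 4/3)
obs 2: x=-3 → posterior Normal(-87/17, 12/17)
obs 3: x=-6 → posterior Normal(-27/5, 12/25)
obs 4: x=-8 → posterior Normal(-199/33, 4/11)
obs 5: x=5/4 → posterior Normal(-189/41, 12/41)
obs 6: x=5/2 → posterior Normal(-169/49, 12/49)
obs 7: x=-1/2 → posterior Normal(-173/57, 4/19)
obs 8: x=-3/2 → posterior Normal(-37/13, 12/65)
obs 9: x=5/2 → posterior Normal(-165/73, 12/73)

mu_0=-165/73, tau_0^2=12/73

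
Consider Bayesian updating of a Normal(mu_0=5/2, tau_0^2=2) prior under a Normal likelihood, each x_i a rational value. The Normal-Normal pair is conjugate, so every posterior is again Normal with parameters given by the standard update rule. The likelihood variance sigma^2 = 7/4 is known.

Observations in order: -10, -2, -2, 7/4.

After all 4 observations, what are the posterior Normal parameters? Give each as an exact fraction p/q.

obs 1: x=-10 → posterior Normal(-25/6, 14/15)
obs 2: x=-2 → posterior Normal(-157/46, 14/23)
obs 3: x=-2 → posterior Normal(-189/62, 14/31)
obs 4: x=7/4 → posterior Normal(-161/78, 14/39)

mu_0=-161/78, tau_0^2=14/39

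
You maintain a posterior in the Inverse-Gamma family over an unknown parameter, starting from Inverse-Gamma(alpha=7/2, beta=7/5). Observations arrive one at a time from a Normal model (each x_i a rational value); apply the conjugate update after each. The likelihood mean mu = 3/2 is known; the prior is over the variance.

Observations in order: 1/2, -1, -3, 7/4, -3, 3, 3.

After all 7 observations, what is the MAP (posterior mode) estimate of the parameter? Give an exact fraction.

4409/1280

obs 1: x=1/2 → posterior Inverse-Gamma(4, 19/10)
obs 2: x=-1 → posterior Inverse-Gamma(9/2, 201/40)
obs 3: x=-3 → posterior Inverse-Gamma(5, 303/20)
obs 4: x=7/4 → posterior Inverse-Gamma(11/2, 2429/160)
obs 5: x=-3 → posterior Inverse-Gamma(6, 4049/160)
obs 6: x=3 → posterior Inverse-Gamma(13/2, 4229/160)
obs 7: x=3 → posterior Inverse-Gamma(7, 4409/160)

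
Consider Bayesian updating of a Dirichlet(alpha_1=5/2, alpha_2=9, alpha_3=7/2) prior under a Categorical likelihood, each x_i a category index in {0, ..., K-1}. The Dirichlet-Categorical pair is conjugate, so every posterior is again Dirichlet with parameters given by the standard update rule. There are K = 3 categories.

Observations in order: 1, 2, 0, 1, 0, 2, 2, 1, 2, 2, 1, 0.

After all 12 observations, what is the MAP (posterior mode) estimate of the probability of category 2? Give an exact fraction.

5/16

obs 1: x=1 → posterior Dirichlet(5/2, 10, 7/2)
obs 2: x=2 → posterior Dirichlet(5/2, 10, 9/2)
obs 3: x=0 → posterior Dirichlet(7/2, 10, 9/2)
obs 4: x=1 → posterior Dirichlet(7/2, 11, 9/2)
obs 5: x=0 → posterior Dirichlet(9/2, 11, 9/2)
obs 6: x=2 → posterior Dirichlet(9/2, 11, 11/2)
obs 7: x=2 → posterior Dirichlet(9/2, 11, 13/2)
obs 8: x=1 → posterior Dirichlet(9/2, 12, 13/2)
obs 9: x=2 → posterior Dirichlet(9/2, 12, 15/2)
obs 10: x=2 → posterior Dirichlet(9/2, 12, 17/2)
obs 11: x=1 → posterior Dirichlet(9/2, 13, 17/2)
obs 12: x=0 → posterior Dirichlet(11/2, 13, 17/2)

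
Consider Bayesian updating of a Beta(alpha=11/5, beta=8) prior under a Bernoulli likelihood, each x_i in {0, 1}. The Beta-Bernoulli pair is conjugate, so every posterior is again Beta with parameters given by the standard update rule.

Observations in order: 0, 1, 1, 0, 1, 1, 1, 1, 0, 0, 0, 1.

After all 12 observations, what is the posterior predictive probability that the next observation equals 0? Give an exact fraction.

obs 1: x=0 → posterior Beta(11/5, 9)
obs 2: x=1 → posterior Beta(16/5, 9)
obs 3: x=1 → posterior Beta(21/5, 9)
obs 4: x=0 → posterior Beta(21/5, 10)
obs 5: x=1 → posterior Beta(26/5, 10)
obs 6: x=1 → posterior Beta(31/5, 10)
obs 7: x=1 → posterior Beta(36/5, 10)
obs 8: x=1 → posterior Beta(41/5, 10)
obs 9: x=0 → posterior Beta(41/5, 11)
obs 10: x=0 → posterior Beta(41/5, 12)
obs 11: x=0 → posterior Beta(41/5, 13)
obs 12: x=1 → posterior Beta(46/5, 13)

65/111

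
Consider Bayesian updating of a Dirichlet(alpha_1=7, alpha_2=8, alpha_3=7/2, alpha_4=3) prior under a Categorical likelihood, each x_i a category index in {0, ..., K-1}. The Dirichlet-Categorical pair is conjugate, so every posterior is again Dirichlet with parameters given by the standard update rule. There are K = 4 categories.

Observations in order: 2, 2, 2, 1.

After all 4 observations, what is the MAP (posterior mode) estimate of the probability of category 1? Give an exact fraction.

16/43

obs 1: x=2 → posterior Dirichlet(7, 8, 9/2, 3)
obs 2: x=2 → posterior Dirichlet(7, 8, 11/2, 3)
obs 3: x=2 → posterior Dirichlet(7, 8, 13/2, 3)
obs 4: x=1 → posterior Dirichlet(7, 9, 13/2, 3)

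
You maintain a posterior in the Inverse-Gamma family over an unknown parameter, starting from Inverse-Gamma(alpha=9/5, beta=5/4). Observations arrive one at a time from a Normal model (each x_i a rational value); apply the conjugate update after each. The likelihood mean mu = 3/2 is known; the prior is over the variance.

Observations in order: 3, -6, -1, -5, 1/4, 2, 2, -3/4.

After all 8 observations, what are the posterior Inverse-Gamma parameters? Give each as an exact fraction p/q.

obs 1: x=3 → posterior Inverse-Gamma(23/10, 19/8)
obs 2: x=-6 → posterior Inverse-Gamma(14/5, 61/2)
obs 3: x=-1 → posterior Inverse-Gamma(33/10, 269/8)
obs 4: x=-5 → posterior Inverse-Gamma(19/5, 219/4)
obs 5: x=1/4 → posterior Inverse-Gamma(43/10, 1777/32)
obs 6: x=2 → posterior Inverse-Gamma(24/5, 1781/32)
obs 7: x=2 → posterior Inverse-Gamma(53/10, 1785/32)
obs 8: x=-3/4 → posterior Inverse-Gamma(29/5, 933/16)

alpha=29/5, beta=933/16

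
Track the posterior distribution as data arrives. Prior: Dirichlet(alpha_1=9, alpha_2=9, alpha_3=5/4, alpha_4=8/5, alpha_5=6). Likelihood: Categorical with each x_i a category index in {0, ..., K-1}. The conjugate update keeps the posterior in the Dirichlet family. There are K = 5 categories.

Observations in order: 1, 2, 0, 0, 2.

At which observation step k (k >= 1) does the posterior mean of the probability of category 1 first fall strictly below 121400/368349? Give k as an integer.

obs 1: x=1 → posterior Dirichlet(9, 10, 5/4, 8/5, 6)
obs 2: x=2 → posterior Dirichlet(9, 10, 9/4, 8/5, 6)
obs 3: x=0 → posterior Dirichlet(10, 10, 9/4, 8/5, 6)
obs 4: x=0 → posterior Dirichlet(11, 10, 9/4, 8/5, 6)
obs 5: x=2 → posterior Dirichlet(11, 10, 13/4, 8/5, 6)

k = 4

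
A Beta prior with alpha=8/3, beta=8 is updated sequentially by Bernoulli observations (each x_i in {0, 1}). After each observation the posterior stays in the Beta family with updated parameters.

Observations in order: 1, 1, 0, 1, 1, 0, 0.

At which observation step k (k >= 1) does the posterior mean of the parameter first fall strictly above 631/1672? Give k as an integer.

k = 4

obs 1: x=1 → posterior Beta(11/3, 8)
obs 2: x=1 → posterior Beta(14/3, 8)
obs 3: x=0 → posterior Beta(14/3, 9)
obs 4: x=1 → posterior Beta(17/3, 9)
obs 5: x=1 → posterior Beta(20/3, 9)
obs 6: x=0 → posterior Beta(20/3, 10)
obs 7: x=0 → posterior Beta(20/3, 11)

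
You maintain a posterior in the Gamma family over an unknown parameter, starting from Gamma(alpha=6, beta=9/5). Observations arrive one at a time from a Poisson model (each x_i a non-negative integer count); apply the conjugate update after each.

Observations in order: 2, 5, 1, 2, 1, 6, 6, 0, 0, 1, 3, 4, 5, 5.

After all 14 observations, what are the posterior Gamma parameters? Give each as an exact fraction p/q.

alpha=47, beta=79/5

obs 1: x=2 → posterior Gamma(8, 14/5)
obs 2: x=5 → posterior Gamma(13, 19/5)
obs 3: x=1 → posterior Gamma(14, 24/5)
obs 4: x=2 → posterior Gamma(16, 29/5)
obs 5: x=1 → posterior Gamma(17, 34/5)
obs 6: x=6 → posterior Gamma(23, 39/5)
obs 7: x=6 → posterior Gamma(29, 44/5)
obs 8: x=0 → posterior Gamma(29, 49/5)
obs 9: x=0 → posterior Gamma(29, 54/5)
obs 10: x=1 → posterior Gamma(30, 59/5)
obs 11: x=3 → posterior Gamma(33, 64/5)
obs 12: x=4 → posterior Gamma(37, 69/5)
obs 13: x=5 → posterior Gamma(42, 74/5)
obs 14: x=5 → posterior Gamma(47, 79/5)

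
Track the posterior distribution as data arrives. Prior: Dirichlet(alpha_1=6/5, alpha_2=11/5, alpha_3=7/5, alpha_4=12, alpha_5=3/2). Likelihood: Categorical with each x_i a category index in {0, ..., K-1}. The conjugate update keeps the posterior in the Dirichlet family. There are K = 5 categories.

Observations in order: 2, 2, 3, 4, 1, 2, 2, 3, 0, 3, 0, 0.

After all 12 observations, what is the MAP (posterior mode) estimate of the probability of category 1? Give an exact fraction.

2/23

obs 1: x=2 → posterior Dirichlet(6/5, 11/5, 12/5, 12, 3/2)
obs 2: x=2 → posterior Dirichlet(6/5, 11/5, 17/5, 12, 3/2)
obs 3: x=3 → posterior Dirichlet(6/5, 11/5, 17/5, 13, 3/2)
obs 4: x=4 → posterior Dirichlet(6/5, 11/5, 17/5, 13, 5/2)
obs 5: x=1 → posterior Dirichlet(6/5, 16/5, 17/5, 13, 5/2)
obs 6: x=2 → posterior Dirichlet(6/5, 16/5, 22/5, 13, 5/2)
obs 7: x=2 → posterior Dirichlet(6/5, 16/5, 27/5, 13, 5/2)
obs 8: x=3 → posterior Dirichlet(6/5, 16/5, 27/5, 14, 5/2)
obs 9: x=0 → posterior Dirichlet(11/5, 16/5, 27/5, 14, 5/2)
obs 10: x=3 → posterior Dirichlet(11/5, 16/5, 27/5, 15, 5/2)
obs 11: x=0 → posterior Dirichlet(16/5, 16/5, 27/5, 15, 5/2)
obs 12: x=0 → posterior Dirichlet(21/5, 16/5, 27/5, 15, 5/2)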